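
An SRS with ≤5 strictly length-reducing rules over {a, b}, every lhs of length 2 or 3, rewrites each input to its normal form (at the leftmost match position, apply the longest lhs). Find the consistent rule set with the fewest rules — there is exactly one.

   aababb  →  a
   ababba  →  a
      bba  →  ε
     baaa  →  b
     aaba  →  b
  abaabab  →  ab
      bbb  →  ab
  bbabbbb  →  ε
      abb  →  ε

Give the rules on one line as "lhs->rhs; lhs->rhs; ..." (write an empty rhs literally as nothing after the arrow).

aa->; ba->b; bab->b; bb->a

  | aababb => babb => bb => a
  | ababba => abba => aaa => a
  | bba => aa => ε
  | baaa => baa => ba => b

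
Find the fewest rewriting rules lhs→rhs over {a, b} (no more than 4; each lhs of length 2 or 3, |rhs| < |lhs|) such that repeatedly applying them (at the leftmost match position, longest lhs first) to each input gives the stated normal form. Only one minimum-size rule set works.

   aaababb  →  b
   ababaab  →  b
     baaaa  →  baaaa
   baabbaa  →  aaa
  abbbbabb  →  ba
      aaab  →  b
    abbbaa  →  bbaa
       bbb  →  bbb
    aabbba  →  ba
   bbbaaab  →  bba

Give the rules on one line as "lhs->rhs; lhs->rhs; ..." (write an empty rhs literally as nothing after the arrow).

  | aaababb => aababb => ababb => babb => ab => b
  | ababaab => babaab => aaab => aab => ab => b
  | baaaa
  | baabbaa => babaa => aaa

ab->b; abb->b; bab->a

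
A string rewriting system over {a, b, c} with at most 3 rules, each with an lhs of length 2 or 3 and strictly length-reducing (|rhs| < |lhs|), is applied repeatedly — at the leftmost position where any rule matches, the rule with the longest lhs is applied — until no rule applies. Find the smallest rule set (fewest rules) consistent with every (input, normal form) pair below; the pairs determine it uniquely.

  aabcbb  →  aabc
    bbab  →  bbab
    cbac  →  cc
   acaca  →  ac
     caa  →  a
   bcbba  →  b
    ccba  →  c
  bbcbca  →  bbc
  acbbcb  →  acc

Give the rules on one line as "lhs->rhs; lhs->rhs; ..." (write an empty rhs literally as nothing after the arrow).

  | aabcbb => aabcb => aabc
  | bbab
  | cbac => cac => cc
  | acaca => acca => ac

ca->; cac->cc; cb->c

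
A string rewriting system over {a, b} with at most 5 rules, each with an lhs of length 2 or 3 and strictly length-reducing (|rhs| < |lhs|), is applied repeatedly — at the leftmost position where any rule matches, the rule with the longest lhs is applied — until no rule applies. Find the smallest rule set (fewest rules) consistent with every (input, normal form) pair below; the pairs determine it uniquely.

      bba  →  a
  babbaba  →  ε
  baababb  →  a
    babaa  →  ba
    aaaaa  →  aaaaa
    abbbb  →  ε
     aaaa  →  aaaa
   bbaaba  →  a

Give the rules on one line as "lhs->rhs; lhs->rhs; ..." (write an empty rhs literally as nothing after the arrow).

ab->; aba->; bb->a; bba->a

  | bba => a
  | babbaba => bbaba => aba => ε
  | baababb => babb => bb => a
  | babaa => ba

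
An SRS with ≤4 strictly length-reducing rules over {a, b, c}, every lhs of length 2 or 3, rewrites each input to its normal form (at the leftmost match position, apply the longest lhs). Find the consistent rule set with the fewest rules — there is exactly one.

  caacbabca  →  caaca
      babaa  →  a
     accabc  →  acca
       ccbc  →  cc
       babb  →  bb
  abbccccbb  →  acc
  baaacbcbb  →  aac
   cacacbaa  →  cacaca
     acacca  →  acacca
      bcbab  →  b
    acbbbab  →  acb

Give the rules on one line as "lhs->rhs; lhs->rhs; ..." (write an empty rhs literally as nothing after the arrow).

ba->; bc->; cbb->c

  | caacbabca => caacbca => caaca
  | babaa => baa => a
  | accabc => acca
  | ccbc => cc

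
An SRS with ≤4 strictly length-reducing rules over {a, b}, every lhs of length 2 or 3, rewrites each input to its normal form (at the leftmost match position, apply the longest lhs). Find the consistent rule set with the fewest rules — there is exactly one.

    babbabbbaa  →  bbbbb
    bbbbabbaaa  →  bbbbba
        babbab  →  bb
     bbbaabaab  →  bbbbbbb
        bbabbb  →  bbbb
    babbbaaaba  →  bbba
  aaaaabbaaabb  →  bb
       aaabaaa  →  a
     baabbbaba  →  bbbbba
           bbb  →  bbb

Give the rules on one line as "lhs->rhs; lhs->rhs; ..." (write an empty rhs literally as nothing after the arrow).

aa->b; aaa->a; ab->

  | babbabbbaa => bbabbbaa => bbbbaa => bbbbb
  | bbbbabbaaa => bbbbbaaa => bbbbba
  | babbab => bbab => bb
  | bbbaabaab => bbbbbaab => bbbbbbb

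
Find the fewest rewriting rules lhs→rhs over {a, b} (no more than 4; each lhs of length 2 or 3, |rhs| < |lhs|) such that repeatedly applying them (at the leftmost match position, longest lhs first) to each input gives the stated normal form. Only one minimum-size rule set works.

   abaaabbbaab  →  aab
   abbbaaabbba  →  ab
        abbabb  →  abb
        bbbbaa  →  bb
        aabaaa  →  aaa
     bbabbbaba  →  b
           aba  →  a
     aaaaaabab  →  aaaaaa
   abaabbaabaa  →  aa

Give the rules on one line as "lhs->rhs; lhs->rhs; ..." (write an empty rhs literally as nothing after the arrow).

  | abaaabbbaab => aababbbaab => aabbaab => aababb => aab
  | abbbaaabbba => abbababbba => ababbba => abba => ab
  | abbabb => abb
  | bbbbaa => bbbab => bb

ba->; baa->ab; bab->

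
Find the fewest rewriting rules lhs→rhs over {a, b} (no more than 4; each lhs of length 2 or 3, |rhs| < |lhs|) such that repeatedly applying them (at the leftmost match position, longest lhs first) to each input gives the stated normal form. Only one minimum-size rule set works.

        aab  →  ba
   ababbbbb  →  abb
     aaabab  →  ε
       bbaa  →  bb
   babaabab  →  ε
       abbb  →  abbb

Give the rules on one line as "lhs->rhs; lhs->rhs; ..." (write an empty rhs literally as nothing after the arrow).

  | aab => ba
  | ababbbbb => aabbbb => babbb => abb
  | aaabab => abab => aa => ε
  | bbaa => bb

aa->; aab->ba; bab->a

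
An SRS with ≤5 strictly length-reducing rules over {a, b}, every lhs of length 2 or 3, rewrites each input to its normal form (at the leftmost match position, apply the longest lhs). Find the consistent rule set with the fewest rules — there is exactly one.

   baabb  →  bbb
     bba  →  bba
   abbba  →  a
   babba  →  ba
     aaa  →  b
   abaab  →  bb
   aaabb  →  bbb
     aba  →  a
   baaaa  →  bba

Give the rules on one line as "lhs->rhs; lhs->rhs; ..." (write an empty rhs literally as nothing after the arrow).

aa->a; aaa->b; aab->b; ab->a

  | baabb => bbb
  | bba
  | abbba => abba => aba => aa => a
  | babba => baba => baa => ba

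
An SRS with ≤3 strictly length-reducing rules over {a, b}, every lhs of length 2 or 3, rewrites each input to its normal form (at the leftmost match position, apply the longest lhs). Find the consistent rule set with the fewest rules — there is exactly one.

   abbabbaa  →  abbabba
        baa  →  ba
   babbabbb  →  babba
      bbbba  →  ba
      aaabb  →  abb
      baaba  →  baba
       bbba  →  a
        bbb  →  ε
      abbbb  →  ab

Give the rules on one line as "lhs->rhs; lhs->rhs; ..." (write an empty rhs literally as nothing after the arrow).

aa->a; bbb->

  | abbabbaa => abbabba
  | baa => ba
  | babbabbb => babba
  | bbbba => ba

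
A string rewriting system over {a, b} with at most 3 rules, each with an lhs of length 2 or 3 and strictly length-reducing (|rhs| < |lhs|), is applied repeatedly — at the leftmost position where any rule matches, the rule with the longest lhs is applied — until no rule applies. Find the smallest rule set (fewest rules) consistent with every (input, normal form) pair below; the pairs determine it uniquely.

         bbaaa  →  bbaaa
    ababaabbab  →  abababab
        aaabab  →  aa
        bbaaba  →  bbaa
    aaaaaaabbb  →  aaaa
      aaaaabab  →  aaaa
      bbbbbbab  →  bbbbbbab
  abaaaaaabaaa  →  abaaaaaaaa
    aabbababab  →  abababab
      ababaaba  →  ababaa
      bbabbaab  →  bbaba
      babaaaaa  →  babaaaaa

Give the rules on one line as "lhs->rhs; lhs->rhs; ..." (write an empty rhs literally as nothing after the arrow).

aab->a; abb->ab

  | bbaaa
  | ababaabbab => abababab
  | aaabab => aaab => aa
  | bbaaba => bbaa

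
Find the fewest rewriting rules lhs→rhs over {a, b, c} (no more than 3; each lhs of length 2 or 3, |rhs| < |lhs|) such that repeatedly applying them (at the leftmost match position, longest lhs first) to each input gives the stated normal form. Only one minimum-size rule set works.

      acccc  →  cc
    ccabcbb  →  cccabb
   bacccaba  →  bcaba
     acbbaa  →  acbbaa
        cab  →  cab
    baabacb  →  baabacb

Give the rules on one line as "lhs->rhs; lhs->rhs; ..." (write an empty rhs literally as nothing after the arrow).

abc->ca; acc->

  | acccc => cc
  | ccabcbb => cccabb
  | bacccaba => bcaba
  | acbbaa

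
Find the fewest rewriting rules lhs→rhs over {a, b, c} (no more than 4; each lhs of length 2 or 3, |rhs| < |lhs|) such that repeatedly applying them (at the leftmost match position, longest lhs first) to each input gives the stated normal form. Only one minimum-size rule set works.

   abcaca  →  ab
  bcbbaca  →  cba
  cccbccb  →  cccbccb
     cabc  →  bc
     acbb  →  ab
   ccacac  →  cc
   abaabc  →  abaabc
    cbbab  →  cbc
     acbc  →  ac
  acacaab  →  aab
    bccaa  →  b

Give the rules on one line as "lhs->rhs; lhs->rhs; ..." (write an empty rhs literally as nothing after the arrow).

  | abcaca => abca => ab
  | bcbbaca => cbaca => cba
  | cccbccb
  | cabc => bc

acb->a; bab->c; bcb->c; ca->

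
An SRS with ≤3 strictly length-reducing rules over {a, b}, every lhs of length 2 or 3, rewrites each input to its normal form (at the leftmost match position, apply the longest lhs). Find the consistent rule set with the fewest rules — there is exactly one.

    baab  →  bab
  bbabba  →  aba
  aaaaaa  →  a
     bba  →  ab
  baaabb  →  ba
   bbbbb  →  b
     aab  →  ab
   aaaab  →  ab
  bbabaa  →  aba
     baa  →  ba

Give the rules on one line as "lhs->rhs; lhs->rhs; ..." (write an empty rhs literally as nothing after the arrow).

  | baab => bab
  | bbabba => abbba => aba
  | aaaaaa => aaaaa => aaaa => aaa => aa => a
  | bba => ab

aa->a; bb->; bba->ab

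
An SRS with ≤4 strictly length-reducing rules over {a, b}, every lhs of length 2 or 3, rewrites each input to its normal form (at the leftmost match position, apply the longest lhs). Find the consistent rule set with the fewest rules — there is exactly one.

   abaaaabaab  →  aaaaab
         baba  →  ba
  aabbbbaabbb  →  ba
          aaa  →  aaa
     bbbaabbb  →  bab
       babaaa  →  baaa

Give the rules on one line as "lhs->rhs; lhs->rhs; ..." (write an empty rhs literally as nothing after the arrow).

  | abaaaabaab => aaaabaab => aaaaab
  | baba => ba
  | aabbbbaabbb => abbbaabbb => bbaabbb => bbabb => bbb => ba
  | aaa

aba->a; abb->b; bbb->ba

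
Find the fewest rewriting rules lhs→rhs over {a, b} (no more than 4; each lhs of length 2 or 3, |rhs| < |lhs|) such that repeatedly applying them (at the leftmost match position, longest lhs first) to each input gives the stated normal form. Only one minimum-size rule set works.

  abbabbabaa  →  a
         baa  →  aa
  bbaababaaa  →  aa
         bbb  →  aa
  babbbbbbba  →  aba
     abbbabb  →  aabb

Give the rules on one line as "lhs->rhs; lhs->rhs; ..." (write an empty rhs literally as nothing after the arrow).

aaa->a; baa->aa; bbb->aa

  | abbabbabaa => abbabbaaa => abbabaaa => abbaaaa => abaaaa => aaaaa => aaa => a
  | baa => aa
  | bbaababaaa => baababaaa => aababaaa => aabaaaa => aaaaaa => aaaa => aa
  | bbb => aa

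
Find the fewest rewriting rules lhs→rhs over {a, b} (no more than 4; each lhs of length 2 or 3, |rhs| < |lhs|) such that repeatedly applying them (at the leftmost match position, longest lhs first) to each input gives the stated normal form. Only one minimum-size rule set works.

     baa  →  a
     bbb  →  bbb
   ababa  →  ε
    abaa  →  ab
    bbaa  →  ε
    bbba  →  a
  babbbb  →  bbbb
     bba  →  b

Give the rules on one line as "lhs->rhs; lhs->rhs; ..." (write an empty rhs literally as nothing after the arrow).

  | baa => a
  | bbb
  | ababa => abba => aaa => ba => ε
  | abaa => aba => ab

aa->b; aba->ab; ba->; bba->aa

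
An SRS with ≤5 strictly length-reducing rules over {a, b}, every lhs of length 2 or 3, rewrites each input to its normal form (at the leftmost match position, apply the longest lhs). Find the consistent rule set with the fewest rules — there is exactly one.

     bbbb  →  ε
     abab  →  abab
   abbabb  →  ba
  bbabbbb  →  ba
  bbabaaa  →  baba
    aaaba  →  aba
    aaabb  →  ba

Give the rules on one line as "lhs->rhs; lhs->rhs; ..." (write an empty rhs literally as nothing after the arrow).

aa->a; abb->ba; bb->; bba->ba

  | bbbb => bb => ε
  | abab
  | abbabb => baabb => babb => bba => ba
  | bbabbbb => babbbb => bbabb => babb => bba => ba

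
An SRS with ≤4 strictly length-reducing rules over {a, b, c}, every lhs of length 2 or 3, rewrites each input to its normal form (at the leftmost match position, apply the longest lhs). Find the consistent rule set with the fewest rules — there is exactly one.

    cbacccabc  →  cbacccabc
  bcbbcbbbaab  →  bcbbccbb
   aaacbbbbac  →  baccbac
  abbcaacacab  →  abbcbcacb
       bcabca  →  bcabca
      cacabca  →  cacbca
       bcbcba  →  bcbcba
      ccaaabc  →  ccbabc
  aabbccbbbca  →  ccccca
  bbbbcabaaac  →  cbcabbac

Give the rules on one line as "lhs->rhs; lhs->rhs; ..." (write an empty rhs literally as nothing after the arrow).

  | cbacccabc
  | bcbbcbbbaab => bcbbccaab => bcbbccbb
  | aaacbbbbac => bacbbbbac => baccbac
  | abbcaacacab => abbcbcacab => abbcbcacb

aa->b; aca->ac; bbb->c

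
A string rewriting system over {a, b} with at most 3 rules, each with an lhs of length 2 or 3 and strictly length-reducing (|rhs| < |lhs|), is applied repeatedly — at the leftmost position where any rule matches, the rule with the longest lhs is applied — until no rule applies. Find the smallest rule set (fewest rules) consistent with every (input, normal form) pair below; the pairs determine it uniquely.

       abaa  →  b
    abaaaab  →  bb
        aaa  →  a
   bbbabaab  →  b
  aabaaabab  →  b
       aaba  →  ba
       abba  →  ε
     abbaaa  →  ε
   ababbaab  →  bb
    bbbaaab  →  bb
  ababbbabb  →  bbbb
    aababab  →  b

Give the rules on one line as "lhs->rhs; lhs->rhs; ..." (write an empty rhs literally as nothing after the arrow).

aa->; ab->b; bba->

  | abaa => baa => b
  | abaaaab => baaaab => baab => bb
  | aaa => a
  | bbbabaab => bbaab => ab => b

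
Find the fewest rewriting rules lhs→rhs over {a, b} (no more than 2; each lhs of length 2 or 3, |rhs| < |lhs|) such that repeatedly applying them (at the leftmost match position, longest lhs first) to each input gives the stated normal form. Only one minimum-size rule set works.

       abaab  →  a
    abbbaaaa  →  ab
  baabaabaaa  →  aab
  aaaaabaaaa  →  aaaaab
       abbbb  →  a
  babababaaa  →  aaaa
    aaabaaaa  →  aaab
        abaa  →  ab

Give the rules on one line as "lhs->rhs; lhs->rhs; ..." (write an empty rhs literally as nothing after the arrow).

  | abaab => abab => abb => a
  | abbbaaaa => abaaaa => abaaa => abaa => aba => ab
  | baabaabaaa => babaabaaa => bbaabaaa => aabaaa => aabaa => aaba => aab
  | aaaaabaaaa => aaaaabaaa => aaaaabaa => aaaaaba => aaaaab

ba->b; bb->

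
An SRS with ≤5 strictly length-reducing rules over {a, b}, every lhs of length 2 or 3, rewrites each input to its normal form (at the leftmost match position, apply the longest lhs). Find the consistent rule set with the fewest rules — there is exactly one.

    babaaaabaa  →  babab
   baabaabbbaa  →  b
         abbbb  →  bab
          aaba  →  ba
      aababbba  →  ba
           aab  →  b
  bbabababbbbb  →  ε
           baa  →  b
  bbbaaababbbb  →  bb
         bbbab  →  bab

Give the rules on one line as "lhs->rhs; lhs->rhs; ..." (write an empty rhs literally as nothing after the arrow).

  | babaaaabaa => babbaabaa => bababaa => babab
  | baabaabbbaa => bbaabbbaa => babbbaa => baaaaa => bbaaa => baa => b
  | abbbb => aaab => bab
  | aaba => ba

aa->; aaa->ba; bba->b; bbb->aa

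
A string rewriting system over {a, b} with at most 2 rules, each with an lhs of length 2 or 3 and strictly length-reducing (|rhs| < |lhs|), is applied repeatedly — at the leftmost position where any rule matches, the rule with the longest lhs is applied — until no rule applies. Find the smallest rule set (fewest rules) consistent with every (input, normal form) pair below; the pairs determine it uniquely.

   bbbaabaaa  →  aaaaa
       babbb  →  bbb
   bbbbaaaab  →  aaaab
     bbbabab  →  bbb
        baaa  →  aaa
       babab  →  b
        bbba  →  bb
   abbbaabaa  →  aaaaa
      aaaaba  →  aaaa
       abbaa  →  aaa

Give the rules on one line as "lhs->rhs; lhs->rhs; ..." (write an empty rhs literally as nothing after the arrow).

  | bbbaabaaa => bbaabaaa => baabaaa => aabaaa => aaaaa
  | babbb => bbb
  | bbbbaaaab => bbbaaaab => bbaaaab => baaaab => aaaab
  | bbbabab => bbbab => bbb

ba->; baa->aa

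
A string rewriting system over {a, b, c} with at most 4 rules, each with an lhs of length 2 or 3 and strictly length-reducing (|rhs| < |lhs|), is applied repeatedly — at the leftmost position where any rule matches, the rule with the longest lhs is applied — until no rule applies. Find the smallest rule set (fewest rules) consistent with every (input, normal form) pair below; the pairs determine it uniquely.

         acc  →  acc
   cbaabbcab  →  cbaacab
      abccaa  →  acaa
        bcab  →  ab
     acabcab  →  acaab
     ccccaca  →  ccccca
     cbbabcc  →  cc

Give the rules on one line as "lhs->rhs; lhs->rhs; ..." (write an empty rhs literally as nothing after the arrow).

bb->; bc->; cac->cc

  | acc
  | cbaabbcab => cbaacab
  | abccaa => acaa
  | bcab => ab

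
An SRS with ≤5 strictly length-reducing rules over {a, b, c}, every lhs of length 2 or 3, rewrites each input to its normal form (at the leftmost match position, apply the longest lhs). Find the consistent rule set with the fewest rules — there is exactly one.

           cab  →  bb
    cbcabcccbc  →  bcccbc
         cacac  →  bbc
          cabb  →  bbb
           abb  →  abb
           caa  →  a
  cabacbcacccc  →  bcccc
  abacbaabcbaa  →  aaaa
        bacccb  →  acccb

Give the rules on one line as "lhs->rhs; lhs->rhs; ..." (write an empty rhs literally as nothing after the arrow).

  | cab => bb
  | cbcabcccbc => cbbbcccbc => bcccbc
  | cacac => bcac => bbc
  | cabb => bbb

acb->; ba->a; ca->b; cbb->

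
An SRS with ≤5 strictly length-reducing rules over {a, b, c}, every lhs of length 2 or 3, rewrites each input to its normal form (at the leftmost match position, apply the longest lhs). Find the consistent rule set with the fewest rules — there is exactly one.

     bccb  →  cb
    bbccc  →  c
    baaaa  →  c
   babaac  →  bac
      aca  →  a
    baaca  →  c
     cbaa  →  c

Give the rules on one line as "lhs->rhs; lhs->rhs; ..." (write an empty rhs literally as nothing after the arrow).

  | bccb => cb
  | bbccc => bcc => c
  | baaaa => bcaa => aa => c
  | babaac => babcc => bac

aa->c; aca->a; bc->; ca->c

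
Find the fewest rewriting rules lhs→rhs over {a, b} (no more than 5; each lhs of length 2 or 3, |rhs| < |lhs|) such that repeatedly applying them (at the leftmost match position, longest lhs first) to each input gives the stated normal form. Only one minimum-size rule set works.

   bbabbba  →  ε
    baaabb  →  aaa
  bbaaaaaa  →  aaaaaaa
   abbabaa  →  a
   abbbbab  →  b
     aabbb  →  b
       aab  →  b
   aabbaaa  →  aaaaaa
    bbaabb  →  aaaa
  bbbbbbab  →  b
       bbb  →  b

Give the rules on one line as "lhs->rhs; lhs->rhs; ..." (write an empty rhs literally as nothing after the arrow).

ab->b; abb->aa; ba->; bb->a

  | bbabbba => aabbba => aaaba => aaba => aba => ba => ε
  | baaabb => aabb => aaa
  | bbaaaaaa => aaaaaaa
  | abbabaa => aaabaa => aabaa => abaa => baa => a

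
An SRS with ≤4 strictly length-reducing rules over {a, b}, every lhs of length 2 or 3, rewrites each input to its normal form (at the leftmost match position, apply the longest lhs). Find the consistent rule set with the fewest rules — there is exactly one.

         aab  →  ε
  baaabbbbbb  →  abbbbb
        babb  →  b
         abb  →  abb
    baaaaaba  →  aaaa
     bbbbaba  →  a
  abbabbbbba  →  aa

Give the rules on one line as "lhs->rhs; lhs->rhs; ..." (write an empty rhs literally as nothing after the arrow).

aab->; ba->a; bab->

  | aab => ε
  | baaabbbbbb => aaabbbbbb => abbbbb
  | babb => b
  | abb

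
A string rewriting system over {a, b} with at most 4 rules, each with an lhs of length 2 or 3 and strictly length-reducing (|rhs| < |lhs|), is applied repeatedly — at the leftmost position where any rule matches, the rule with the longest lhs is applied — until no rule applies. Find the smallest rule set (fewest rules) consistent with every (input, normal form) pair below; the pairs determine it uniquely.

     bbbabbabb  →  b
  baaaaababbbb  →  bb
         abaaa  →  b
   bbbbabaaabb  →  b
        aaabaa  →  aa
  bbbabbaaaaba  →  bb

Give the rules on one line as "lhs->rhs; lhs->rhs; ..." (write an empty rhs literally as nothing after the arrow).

  | bbbabbabb => abbabb => bbabb => bbbb => b
  | baaaaababbbb => bbbaababbbb => aababbbb => aabbbbb => abbbbb => bbbbb => bb
  | abaaa => abaa => aba => ab => b
  | bbbbabaaabb => babaaabb => babaabb => bababb => babbb => bbbb => b

aaa->bb; ab->b; aba->ab; bbb->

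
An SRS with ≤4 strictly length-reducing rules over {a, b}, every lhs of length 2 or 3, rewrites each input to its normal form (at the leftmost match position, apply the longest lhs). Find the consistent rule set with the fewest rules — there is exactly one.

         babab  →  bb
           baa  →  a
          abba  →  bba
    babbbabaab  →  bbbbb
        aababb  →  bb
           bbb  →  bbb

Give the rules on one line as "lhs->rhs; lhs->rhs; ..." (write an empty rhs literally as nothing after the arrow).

ab->b; aba->; baa->a

  | babab => bb
  | baa => a
  | abba => bba
  | babbbabaab => bbbbabaab => bbbbab => bbbbb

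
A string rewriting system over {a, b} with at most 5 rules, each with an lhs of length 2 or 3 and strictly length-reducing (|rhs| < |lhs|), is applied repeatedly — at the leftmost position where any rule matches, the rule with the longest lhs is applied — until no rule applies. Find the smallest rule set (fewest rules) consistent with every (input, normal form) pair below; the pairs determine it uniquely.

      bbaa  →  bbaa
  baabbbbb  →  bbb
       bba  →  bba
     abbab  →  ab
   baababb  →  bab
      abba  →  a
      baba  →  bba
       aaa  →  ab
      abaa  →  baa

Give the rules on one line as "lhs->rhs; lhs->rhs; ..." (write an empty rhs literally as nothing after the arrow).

aaa->ab; aab->a; aba->ba; abb->

  | bbaa
  | baabbbbb => babbbb => bbb
  | bba
  | abbab => ab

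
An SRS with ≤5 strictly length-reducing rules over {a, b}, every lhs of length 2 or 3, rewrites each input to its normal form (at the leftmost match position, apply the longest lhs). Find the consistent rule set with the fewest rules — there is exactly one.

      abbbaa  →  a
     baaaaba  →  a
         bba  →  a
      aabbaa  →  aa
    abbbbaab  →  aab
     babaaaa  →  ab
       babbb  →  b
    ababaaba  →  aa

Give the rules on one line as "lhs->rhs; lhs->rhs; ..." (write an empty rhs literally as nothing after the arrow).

aaa->ab; abb->bb; ba->; bb->

  | abbbaa => bbbaa => baa => a
  | baaaaba => aaaba => abba => bba => a
  | bba => a
  | aabbaa => abbaa => bbaa => aa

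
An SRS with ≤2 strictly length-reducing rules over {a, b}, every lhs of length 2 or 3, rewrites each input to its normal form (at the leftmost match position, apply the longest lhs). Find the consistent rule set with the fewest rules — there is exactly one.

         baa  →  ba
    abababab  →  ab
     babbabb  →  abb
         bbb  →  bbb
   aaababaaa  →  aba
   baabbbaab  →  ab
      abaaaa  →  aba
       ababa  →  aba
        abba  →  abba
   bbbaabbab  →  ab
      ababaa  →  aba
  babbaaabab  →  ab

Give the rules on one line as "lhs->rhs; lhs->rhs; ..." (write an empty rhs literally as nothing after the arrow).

  | baa => ba
  | abababab => aababab => ababab => aabab => abab => aab => ab
  | babbabb => abbabb => ababb => aabb => abb
  | bbb

aa->a; bab->ab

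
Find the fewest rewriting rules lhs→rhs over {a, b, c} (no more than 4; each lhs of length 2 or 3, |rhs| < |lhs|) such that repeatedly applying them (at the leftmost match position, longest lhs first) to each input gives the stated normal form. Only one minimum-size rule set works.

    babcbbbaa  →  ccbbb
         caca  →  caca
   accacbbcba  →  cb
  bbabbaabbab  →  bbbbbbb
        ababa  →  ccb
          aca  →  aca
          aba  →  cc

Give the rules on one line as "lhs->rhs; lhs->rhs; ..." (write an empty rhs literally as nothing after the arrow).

  | babcbbbaa => bbcbbbaa => ccbbbaa => ccbbba => ccbbb
  | caca
  | accacbbcba => acbbcba => acccba => cba => cb
  | bbabbaabbab => bbbbaabbab => bbbbabbab => bbbbbbab => bbbbbbb

aba->cc; acc->; ba->b; bbc->cc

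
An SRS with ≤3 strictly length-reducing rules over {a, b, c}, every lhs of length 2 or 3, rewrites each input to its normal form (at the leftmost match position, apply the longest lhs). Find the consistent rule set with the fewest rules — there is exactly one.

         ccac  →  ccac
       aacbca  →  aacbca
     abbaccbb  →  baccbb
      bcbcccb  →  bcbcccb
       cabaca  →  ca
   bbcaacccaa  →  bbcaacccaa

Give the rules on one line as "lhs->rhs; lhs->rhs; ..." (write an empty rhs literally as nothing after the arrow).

  | ccac
  | aacbca
  | abbaccbb => baccbb
  | bcbcccb

ab->; aca->a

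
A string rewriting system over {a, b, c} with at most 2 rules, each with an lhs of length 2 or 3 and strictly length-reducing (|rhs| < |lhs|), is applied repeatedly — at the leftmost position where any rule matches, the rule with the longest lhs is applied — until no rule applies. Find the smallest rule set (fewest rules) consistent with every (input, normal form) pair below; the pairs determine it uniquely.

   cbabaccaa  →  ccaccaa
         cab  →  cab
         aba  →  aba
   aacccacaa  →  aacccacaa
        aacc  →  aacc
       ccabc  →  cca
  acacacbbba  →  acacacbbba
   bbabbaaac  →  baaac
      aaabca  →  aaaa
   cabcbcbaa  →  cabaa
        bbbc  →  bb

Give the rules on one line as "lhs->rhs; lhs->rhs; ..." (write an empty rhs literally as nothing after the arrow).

bab->c; bc->

  | cbabaccaa => ccaccaa
  | cab
  | aba
  | aacccacaa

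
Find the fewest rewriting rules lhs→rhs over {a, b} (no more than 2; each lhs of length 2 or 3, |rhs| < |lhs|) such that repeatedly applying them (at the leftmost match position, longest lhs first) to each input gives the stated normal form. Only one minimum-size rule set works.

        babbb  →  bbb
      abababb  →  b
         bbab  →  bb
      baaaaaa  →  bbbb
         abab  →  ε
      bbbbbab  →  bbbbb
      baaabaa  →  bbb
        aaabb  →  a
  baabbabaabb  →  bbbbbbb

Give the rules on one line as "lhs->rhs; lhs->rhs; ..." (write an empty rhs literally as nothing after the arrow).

  | babbb => bbb
  | abababb => ababb => abb => b
  | bbab => bb
  | baaaaaa => bbaaaa => bbbaa => bbbb

ab->; baa->bb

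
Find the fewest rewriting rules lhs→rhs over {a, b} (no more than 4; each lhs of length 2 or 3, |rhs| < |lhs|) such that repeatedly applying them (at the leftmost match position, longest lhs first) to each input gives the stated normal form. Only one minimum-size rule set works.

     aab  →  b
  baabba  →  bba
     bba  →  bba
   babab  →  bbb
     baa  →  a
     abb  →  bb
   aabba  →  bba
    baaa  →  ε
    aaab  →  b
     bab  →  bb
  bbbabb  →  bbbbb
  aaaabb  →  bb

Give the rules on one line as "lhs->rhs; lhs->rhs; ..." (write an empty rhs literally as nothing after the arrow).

  | aab => b
  | baabba => abba => bba
  | bba
  | babab => bbab => bbb

aa->; ab->b; baa->a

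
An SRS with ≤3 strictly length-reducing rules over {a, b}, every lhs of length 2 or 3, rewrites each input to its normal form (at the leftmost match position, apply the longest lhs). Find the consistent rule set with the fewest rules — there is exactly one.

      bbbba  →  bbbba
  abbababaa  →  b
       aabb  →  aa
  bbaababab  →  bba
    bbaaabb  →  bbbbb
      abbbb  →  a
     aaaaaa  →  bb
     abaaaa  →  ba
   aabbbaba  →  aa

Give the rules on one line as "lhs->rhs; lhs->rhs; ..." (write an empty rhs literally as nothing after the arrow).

  | bbbba
  | abbababaa => aababaa => aabaa => aaa => b
  | aabb => aa
  | bbaababab => bbaabab => bbaab => bba

aaa->b; ab->; abb->a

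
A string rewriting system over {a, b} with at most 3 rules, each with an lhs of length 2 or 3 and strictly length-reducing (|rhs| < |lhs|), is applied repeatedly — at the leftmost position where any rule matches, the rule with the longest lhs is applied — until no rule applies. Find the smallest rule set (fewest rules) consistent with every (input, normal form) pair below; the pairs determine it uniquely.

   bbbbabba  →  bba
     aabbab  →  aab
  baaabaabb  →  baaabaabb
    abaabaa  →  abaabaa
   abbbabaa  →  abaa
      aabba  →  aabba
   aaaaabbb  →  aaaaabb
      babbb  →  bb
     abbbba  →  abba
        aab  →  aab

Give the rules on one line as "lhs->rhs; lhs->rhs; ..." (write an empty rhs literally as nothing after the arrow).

  | bbbbabba => bbbabba => bbabba => bba
  | aabbab => aab
  | baaabaabb
  | abaabaa

bab->; bbb->bb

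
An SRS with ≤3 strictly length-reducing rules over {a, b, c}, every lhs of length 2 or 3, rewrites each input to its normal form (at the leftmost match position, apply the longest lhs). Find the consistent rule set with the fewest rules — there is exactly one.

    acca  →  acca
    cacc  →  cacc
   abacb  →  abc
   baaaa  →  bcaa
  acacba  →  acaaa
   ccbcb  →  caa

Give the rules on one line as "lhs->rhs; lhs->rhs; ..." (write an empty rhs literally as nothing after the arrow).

  | acca
  | cacc
  | abacb => abaa => abc
  | baaaa => bcaa

baa->bc; cb->a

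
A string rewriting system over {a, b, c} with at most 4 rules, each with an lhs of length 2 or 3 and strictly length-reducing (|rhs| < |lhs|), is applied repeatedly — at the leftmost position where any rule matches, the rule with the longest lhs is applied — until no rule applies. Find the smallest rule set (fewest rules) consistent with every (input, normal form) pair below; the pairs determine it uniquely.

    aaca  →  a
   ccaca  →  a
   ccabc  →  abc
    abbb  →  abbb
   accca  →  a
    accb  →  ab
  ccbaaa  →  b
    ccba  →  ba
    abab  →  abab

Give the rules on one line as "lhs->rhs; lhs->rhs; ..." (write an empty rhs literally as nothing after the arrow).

aa->c; ca->; cc->

  | aaca => cca => a
  | ccaca => aca => a
  | ccabc => abc
  | abbb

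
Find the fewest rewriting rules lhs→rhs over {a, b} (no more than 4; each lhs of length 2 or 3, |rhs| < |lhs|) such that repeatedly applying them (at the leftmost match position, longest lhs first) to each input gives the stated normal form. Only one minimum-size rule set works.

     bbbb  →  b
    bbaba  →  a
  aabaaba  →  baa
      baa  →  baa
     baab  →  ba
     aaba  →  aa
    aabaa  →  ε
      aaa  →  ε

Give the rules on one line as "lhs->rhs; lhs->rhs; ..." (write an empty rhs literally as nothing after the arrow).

  | bbbb => bab => b
  | bbaba => aba => a
  | aabaaba => aaaba => bbba => baa
  | baa

aaa->bb; ab->; bb->; bbb->ba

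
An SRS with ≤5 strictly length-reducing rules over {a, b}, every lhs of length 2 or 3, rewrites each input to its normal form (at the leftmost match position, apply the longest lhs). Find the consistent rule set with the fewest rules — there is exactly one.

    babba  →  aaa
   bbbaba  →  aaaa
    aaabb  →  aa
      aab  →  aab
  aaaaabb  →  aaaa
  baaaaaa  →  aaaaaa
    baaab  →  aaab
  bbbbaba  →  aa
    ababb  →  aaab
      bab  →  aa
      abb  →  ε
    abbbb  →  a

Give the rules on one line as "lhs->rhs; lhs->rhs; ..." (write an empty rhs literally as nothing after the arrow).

  | babba => aaba => aaa
  | bbbaba => ababa => aaaa
  | aaabb => aa
  | aab

abb->; ba->a; bab->aa; bb->a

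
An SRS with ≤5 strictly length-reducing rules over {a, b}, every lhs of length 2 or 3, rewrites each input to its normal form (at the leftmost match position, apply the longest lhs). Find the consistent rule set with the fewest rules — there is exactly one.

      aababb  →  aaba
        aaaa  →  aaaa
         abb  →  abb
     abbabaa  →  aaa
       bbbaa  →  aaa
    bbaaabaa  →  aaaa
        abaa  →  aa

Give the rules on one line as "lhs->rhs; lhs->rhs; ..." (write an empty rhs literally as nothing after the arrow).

baa->a; bab->ba; bba->a; bbb->a

  | aababb => aabab => aaba
  | aaaa
  | abb
  | abbabaa => aabaa => aaa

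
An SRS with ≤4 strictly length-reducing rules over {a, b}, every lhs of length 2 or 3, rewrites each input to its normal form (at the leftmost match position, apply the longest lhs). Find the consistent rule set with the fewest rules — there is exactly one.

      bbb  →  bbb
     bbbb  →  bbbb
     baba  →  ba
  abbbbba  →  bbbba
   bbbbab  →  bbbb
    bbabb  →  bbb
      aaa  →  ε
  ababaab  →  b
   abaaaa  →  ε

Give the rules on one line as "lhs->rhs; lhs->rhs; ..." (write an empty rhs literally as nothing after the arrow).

aa->; aaa->aa; ab->

  | bbb
  | bbbb
  | baba => ba
  | abbbbba => bbbba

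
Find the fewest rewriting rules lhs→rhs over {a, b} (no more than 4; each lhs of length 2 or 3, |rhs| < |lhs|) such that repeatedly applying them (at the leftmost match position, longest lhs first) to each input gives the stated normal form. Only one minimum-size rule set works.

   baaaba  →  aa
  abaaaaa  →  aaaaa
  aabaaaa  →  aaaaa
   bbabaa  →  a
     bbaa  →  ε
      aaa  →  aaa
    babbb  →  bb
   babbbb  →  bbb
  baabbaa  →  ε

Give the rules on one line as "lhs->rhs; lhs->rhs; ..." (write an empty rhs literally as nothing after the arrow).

abb->bb; ba->; bab->

  | baaaba => aaba => aa
  | abaaaaa => aaaaa
  | aabaaaa => aaaaa
  | bbabaa => baa => a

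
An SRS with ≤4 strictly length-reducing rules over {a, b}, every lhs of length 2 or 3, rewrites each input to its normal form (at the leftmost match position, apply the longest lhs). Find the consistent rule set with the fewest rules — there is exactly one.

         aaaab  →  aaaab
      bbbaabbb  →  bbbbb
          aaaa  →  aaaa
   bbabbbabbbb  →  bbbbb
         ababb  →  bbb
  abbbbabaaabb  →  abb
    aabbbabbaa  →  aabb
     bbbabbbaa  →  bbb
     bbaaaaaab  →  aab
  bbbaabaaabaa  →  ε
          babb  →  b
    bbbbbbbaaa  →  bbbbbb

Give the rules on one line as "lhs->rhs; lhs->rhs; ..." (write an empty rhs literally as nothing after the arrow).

  | aaaab
  | bbbaabbb => bbbbb
  | aaaa
  | bbabbbabbbb => bbbabbbb => bbbbb

aba->b; ba->b; baa->; bab->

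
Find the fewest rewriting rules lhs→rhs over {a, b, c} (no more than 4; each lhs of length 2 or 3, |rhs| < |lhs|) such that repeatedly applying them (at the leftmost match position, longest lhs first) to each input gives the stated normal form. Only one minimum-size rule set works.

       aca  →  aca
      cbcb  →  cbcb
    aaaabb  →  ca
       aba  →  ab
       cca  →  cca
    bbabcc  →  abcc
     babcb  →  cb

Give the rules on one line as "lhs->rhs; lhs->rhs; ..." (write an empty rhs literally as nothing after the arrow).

aaa->c; ba->b; bb->

  | aca
  | cbcb
  | aaaabb => cabb => ca
  | aba => ab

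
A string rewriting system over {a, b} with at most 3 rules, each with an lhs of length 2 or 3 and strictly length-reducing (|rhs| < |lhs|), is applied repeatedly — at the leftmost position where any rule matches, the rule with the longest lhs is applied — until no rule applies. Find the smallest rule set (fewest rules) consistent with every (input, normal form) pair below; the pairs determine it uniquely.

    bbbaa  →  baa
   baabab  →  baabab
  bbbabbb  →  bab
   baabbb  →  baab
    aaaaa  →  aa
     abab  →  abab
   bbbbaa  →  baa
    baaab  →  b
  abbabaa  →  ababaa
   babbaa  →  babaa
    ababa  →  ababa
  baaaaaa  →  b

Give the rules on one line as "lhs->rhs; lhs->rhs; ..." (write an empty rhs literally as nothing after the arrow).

  | bbbaa => bbaa => baa
  | baabab
  | bbbabbb => bbabbb => babbb => babb => bab
  | baabbb => baabb => baab

aaa->; bb->b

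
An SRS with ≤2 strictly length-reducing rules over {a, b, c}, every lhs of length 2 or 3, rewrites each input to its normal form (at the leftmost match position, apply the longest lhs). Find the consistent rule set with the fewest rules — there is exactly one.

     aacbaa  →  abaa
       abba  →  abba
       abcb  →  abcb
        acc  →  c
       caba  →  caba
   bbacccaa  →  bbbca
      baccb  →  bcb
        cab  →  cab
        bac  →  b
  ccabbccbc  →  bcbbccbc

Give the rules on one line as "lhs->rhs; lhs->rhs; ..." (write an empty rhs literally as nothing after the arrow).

  | aacbaa => abaa
  | abba
  | abcb
  | acc => c

ac->; cca->bc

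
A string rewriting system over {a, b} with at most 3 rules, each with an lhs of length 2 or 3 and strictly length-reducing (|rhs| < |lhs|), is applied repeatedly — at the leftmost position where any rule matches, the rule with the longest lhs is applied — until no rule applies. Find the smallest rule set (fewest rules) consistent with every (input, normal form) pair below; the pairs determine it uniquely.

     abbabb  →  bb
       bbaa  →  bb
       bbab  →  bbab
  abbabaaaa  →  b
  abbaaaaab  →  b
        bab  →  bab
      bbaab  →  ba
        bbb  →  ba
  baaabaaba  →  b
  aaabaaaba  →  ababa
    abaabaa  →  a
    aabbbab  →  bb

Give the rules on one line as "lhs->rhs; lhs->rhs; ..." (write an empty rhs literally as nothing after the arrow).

  | abbabb => aabb => bb
  | bbaa => bb
  | bbab
  | abbabaaaa => aabaaaa => baaaa => baa => b

aa->; abb->a; bbb->ba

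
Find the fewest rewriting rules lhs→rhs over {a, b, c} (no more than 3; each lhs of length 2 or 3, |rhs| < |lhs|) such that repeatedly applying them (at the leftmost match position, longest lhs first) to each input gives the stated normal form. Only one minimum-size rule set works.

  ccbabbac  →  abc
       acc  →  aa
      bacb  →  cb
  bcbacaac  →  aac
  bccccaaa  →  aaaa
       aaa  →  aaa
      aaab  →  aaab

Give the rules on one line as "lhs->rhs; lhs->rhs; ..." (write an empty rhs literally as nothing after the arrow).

ba->; cc->a

  | ccbabbac => ababbac => abbac => abc
  | acc => aa
  | bacb => cb
  | bcbacaac => bccaac => baaac => aac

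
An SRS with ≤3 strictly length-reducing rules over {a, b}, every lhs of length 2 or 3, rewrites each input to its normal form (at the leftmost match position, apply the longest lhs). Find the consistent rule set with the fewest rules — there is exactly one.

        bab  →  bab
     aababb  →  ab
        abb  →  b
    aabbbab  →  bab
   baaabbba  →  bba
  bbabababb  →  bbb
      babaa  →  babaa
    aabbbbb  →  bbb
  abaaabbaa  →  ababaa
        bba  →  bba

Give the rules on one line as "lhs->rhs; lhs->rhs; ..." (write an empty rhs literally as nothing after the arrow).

aaa->aa; abb->b

  | bab
  | aababb => aabb => ab
  | abb => b
  | aabbbab => abbab => bab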